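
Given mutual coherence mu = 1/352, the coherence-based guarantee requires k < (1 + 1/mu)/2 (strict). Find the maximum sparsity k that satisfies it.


1/mu = 352.
1 + 1/mu = 353.
(1 + 1/mu)/2 = 176.5 is not an integer, so k_max = floor(176.5) = 176.

176


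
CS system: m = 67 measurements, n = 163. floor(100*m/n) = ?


100*m/n = 100*67/163 ≈ 41.1043.
floor = 41.

41


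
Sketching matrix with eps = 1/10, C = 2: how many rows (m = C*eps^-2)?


1/eps = 10.
(1/eps)^2 = 100.
m = 2*100 = 200.

200


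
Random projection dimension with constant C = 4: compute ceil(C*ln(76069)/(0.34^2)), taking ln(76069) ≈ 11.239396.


ln(76069) ≈ 11.239396.
eps^2 = 0.34^2 = 0.1156.
C*ln(N)/eps^2 ≈ 4*11.239396/0.1156 ≈ 388.9064.
m = ceil(388.9064) = 389.

389


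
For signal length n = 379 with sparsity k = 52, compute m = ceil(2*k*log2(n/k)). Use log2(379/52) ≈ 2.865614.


log2(n/k) = log2(379/52) ≈ 2.865614.
2*k*log2(n/k) ≈ 2*52*2.865614 = 298.023856.
m = ceil(298.023856) = 299.

299


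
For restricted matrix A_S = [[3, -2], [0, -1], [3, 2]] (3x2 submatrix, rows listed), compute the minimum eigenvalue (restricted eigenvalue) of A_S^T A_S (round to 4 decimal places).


A_S^T A_S = [[18, 0], [0, 9]].
trace = 27.
det = 162.
disc = trace^2 - 4*det = 729 - 4*162 = 81.
sqrt(81) = 9.
lam_min = (27 - 9)/2 = 9 = 9.0000.

9.0000


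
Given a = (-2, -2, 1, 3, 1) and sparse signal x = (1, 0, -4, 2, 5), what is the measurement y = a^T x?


Non-zero terms: ['-2*1', '1*-4', '3*2', '1*5']
Products: [-2, -4, 6, 5]
y = sum = 5.

5


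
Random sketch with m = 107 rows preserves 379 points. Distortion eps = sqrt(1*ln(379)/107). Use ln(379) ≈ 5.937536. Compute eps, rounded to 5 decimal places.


ln(379) ≈ 5.937536.
1*ln(N)/m ≈ 1*5.937536/107 ≈ 0.05549099.
eps = sqrt(0.05549099) ≈ 0.2355653 ≈ 0.23557.

0.23557


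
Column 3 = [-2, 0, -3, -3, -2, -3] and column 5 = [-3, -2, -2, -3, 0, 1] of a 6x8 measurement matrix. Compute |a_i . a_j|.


Inner product: -2*-3 + 0*-2 + -3*-2 + -3*-3 + -2*0 + -3*1
Products: [6, 0, 6, 9, 0, -3]
Sum = 18.
|dot| = 18.

18


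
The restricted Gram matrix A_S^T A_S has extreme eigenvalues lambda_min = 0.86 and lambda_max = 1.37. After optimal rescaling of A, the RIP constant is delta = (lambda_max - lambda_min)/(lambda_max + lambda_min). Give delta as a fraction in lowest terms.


lambda_max - lambda_min = 1.37 - 0.86 = 0.51.
lambda_max + lambda_min = 1.37 + 0.86 = 2.23.
delta = 0.51/2.23 = 51/223.

51/223


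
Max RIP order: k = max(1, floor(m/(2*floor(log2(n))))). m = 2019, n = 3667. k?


floor(log2(3667)) = 11.
2*11 = 22.
m/(2*floor(log2(n))) = 2019/22 ≈ 91.7727.
floor = 91.
k = max(1, 91) = 91.

91


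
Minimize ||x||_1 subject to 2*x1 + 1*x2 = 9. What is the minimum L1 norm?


Axis intercepts:
  x1 = 9/2, x2 = 0: L1 = 9/2
  x1 = 0, x2 = 9: L1 = 9
x* = (9/2, 0)
||x*||_1 = 9/2.

9/2


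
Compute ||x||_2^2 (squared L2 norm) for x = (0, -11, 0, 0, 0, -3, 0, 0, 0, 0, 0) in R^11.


Non-zero entries: [(1, -11), (5, -3)]
Squares: [121, 9]
||x||_2^2 = sum = 130.

130


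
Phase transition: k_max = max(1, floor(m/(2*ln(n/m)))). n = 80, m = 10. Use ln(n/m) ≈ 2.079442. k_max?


n/m = 80/10 = 8.
ln(n/m) ≈ 2.079442.
2*ln(n/m) ≈ 4.158884.
m/(2*ln(n/m)) ≈ 10/4.158884 ≈ 2.4045.
floor = 2.
k_max = max(1, 2) = 2.

2


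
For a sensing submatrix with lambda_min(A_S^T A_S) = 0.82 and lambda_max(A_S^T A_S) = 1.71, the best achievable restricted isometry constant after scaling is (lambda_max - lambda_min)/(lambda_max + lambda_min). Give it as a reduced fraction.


lambda_max - lambda_min = 1.71 - 0.82 = 0.89.
lambda_max + lambda_min = 1.71 + 0.82 = 2.53.
delta = 0.89/2.53 = 89/253.

89/253


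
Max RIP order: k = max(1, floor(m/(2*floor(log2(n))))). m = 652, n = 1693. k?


floor(log2(1693)) = 10.
2*10 = 20.
m/(2*floor(log2(n))) = 652/20 ≈ 32.6.
floor = 32.
k = max(1, 32) = 32.

32


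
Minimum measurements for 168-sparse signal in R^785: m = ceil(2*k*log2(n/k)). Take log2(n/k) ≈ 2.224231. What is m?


log2(n/k) = log2(785/168) ≈ 2.224231.
2*k*log2(n/k) ≈ 2*168*2.224231 = 747.341616.
m = ceil(747.341616) = 748.

748


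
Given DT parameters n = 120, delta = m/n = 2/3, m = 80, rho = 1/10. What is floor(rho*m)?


m = 2/3*120 = 80.
rho = 1/10.
rho*m = 1/10*80 = 8.
k = floor(8) = 8.

8


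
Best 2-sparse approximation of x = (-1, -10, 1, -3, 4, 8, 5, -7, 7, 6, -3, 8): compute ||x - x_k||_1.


Sorted |x_i| descending: [10, 8, 8, 7, 7, 6, 5, 4, 3, 3, 1, 1]
Keep top 2: [10, 8]
Tail entries: [8, 7, 7, 6, 5, 4, 3, 3, 1, 1]
L1 error = sum of tail = 45.

45


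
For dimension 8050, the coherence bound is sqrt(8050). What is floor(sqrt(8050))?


89^2 = 7921 <= 8050 < 8100 = 90^2, so 89 <= sqrt(8050) < 90.
floor(sqrt(8050)) = 89.

89


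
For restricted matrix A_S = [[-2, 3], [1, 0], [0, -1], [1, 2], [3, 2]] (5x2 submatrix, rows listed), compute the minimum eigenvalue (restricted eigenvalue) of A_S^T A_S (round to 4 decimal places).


A_S^T A_S = [[15, 2], [2, 18]].
trace = 33.
det = 266.
disc = trace^2 - 4*det = 1089 - 4*266 = 25.
sqrt(25) = 5.
lam_min = (33 - 5)/2 = 14 = 14.0000.

14.0000


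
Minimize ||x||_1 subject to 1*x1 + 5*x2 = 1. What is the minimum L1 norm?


Axis intercepts:
  x1 = 1, x2 = 0: L1 = 1
  x1 = 0, x2 = 1/5: L1 = 1/5
x* = (0, 1/5)
||x*||_1 = 1/5.

1/5


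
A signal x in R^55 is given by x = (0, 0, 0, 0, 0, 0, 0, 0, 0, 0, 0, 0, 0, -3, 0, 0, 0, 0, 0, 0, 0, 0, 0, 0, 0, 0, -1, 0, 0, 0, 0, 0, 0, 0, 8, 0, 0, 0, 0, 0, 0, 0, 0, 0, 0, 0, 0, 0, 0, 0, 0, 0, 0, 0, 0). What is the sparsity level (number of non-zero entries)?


Non-zero positions: [13, 26, 34].
Sparsity = 3.

3


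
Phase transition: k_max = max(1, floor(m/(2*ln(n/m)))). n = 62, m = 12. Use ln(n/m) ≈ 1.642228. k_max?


n/m = 62/12 = 31/6.
ln(n/m) ≈ 1.642228.
2*ln(n/m) ≈ 3.284456.
m/(2*ln(n/m)) ≈ 12/3.284456 ≈ 3.6536.
floor = 3.
k_max = max(1, 3) = 3.

3


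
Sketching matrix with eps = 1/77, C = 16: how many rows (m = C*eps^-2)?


1/eps = 77.
(1/eps)^2 = 5929.
m = 16*5929 = 94864.

94864


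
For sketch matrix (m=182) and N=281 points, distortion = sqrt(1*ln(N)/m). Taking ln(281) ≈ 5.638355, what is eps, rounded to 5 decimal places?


ln(281) ≈ 5.638355.
1*ln(N)/m ≈ 1*5.638355/182 ≈ 0.03097997.
eps = sqrt(0.03097997) ≈ 0.1760113 ≈ 0.17601.

0.17601


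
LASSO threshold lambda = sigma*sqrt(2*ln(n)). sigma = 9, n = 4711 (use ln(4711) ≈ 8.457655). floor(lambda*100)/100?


ln(4711) ≈ 8.457655.
2*ln(n) ≈ 16.91531.
sqrt(2*ln(n)) ≈ sqrt(16.91531) ≈ 4.112823.
lambda ≈ 9*4.112823 = 37.015407.
floor(lambda*100)/100 = 37.01.

37.01


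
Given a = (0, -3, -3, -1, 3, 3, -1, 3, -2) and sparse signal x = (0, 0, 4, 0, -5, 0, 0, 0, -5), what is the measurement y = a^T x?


Non-zero terms: ['-3*4', '3*-5', '-2*-5']
Products: [-12, -15, 10]
y = sum = -17.

-17


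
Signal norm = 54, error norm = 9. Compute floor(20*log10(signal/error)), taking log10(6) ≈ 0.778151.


||x||/||e|| = 54/9 = 6.
log10(6) ≈ 0.778151.
20*log10(||x||/||e||) ≈ 20*0.778151 = 15.56302.
floor(15.56302) = 15.

15


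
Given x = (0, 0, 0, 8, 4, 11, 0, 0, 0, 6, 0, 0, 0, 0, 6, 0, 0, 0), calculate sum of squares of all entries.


Non-zero entries: [(3, 8), (4, 4), (5, 11), (9, 6), (14, 6)]
Squares: [64, 16, 121, 36, 36]
||x||_2^2 = sum = 273.

273


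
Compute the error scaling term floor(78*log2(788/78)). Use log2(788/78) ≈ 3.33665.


log2(n/k) = log2(788/78) ≈ 3.33665.
k*log2(n/k) ≈ 78*3.33665 = 260.2587.
floor(260.2587) = 260.

260


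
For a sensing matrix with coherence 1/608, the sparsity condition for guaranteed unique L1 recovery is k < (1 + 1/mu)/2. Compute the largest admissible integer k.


1/mu = 608.
1 + 1/mu = 609.
(1 + 1/mu)/2 = 304.5 is not an integer, so k_max = floor(304.5) = 304.

304


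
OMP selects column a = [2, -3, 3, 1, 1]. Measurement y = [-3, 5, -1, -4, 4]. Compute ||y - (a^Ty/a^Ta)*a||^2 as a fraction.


a^T a = 24.
a^T y = -24.
coeff = -24/24 = -1.
||r||^2 = 43.

43


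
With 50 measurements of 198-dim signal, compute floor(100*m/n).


100*m/n = 100*50/198 ≈ 25.2525.
floor = 25.

25


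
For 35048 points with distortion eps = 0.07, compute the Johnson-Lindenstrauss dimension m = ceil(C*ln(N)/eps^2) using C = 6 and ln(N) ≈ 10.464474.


ln(35048) ≈ 10.464474.
eps^2 = 0.07^2 = 0.0049.
C*ln(N)/eps^2 ≈ 6*10.464474/0.0049 ≈ 12813.6416.
m = ceil(12813.6416) = 12814.

12814


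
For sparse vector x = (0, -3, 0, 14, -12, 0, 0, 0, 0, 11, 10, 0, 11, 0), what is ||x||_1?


Non-zero entries: [(1, -3), (3, 14), (4, -12), (9, 11), (10, 10), (12, 11)]
Absolute values: [3, 14, 12, 11, 10, 11]
||x||_1 = sum = 61.

61


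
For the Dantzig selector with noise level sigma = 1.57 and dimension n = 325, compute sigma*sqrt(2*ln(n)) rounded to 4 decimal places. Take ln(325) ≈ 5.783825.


ln(325) ≈ 5.783825.
2*ln(n) ≈ 11.56765.
sqrt(2*ln(n)) ≈ sqrt(11.56765) ≈ 3.401125.
threshold ≈ 1.57*3.401125 = 5.33976625 ≈ 5.3398.

5.3398


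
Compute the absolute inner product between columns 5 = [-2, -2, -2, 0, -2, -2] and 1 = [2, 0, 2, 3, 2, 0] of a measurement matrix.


Inner product: -2*2 + -2*0 + -2*2 + 0*3 + -2*2 + -2*0
Products: [-4, 0, -4, 0, -4, 0]
Sum = -12.
|dot| = 12.

12


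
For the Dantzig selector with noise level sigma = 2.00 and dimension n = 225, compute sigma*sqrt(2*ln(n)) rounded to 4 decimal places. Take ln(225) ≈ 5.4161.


ln(225) ≈ 5.4161.
2*ln(n) ≈ 10.8322.
sqrt(2*ln(n)) ≈ sqrt(10.8322) ≈ 3.291231.
threshold ≈ 2.00*3.291231 = 6.582462 ≈ 6.5825.

6.5825


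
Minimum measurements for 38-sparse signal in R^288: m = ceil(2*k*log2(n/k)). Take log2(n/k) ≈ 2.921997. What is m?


log2(n/k) = log2(288/38) ≈ 2.921997.
2*k*log2(n/k) ≈ 2*38*2.921997 = 222.071772.
m = ceil(222.071772) = 223.

223


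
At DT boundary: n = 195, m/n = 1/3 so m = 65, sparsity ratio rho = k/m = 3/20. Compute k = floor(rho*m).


m = 1/3*195 = 65.
rho = 3/20.
rho*m = 3/20*65 = 9.75.
k = floor(9.75) = 9.

9


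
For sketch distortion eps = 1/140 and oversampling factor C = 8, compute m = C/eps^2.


1/eps = 140.
(1/eps)^2 = 19600.
m = 8*19600 = 156800.

156800


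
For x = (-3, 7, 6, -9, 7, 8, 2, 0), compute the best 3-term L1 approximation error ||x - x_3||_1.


Sorted |x_i| descending: [9, 8, 7, 7, 6, 3, 2, 0]
Keep top 3: [9, 8, 7]
Tail entries: [7, 6, 3, 2, 0]
L1 error = sum of tail = 18.

18


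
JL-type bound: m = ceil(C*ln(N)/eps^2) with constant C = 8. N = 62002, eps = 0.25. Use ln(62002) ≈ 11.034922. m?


ln(62002) ≈ 11.034922.
eps^2 = 0.25^2 = 0.0625.
C*ln(N)/eps^2 ≈ 8*11.034922/0.0625 ≈ 1412.47.
m = ceil(1412.47) = 1413.

1413


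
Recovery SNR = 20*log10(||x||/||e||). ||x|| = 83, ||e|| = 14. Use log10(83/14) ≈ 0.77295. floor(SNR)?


||x||/||e|| = 83/14.
log10(83/14) ≈ 0.77295.
20*log10(||x||/||e||) ≈ 20*0.77295 = 15.459.
floor(15.459) = 15.

15


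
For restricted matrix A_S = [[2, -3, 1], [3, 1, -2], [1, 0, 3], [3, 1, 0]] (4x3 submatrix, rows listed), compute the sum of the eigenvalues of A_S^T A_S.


Sum of eigenvalues of A_S^T A_S = trace(A_S^T A_S) = sum of squared column norms of A_S.
A_S^T A_S diagonal: [23, 11, 14].
trace = 23 + 11 + 14 = 48.

48


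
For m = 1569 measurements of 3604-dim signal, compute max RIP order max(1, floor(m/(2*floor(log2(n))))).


floor(log2(3604)) = 11.
2*11 = 22.
m/(2*floor(log2(n))) = 1569/22 ≈ 71.3182.
floor = 71.
k = max(1, 71) = 71.

71


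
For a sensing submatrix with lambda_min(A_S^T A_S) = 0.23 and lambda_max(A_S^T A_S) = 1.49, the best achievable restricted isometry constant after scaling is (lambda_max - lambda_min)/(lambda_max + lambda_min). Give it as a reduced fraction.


lambda_max - lambda_min = 1.49 - 0.23 = 1.26.
lambda_max + lambda_min = 1.49 + 0.23 = 1.72.
delta = 1.26/1.72 = 126/172 = 63/86.

63/86


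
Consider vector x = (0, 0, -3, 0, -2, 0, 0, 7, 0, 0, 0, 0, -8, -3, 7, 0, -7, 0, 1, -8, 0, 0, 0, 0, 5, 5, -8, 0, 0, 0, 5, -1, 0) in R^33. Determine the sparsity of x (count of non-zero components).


Non-zero positions: [2, 4, 7, 12, 13, 14, 16, 18, 19, 24, 25, 26, 30, 31].
Sparsity = 14.

14


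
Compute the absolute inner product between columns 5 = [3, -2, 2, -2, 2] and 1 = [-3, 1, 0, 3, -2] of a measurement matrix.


Inner product: 3*-3 + -2*1 + 2*0 + -2*3 + 2*-2
Products: [-9, -2, 0, -6, -4]
Sum = -21.
|dot| = 21.

21


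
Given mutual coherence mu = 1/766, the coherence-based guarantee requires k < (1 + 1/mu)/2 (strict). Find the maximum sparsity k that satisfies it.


1/mu = 766.
1 + 1/mu = 767.
(1 + 1/mu)/2 = 383.5 is not an integer, so k_max = floor(383.5) = 383.

383


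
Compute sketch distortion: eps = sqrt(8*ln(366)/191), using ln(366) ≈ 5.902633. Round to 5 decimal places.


ln(366) ≈ 5.902633.
8*ln(N)/m ≈ 8*5.902633/191 ≈ 0.2472307.
eps = sqrt(0.2472307) ≈ 0.497223 ≈ 0.49722.

0.49722


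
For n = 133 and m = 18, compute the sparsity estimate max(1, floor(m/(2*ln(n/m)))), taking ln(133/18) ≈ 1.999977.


n/m = 133/18.
ln(n/m) ≈ 1.999977.
2*ln(n/m) ≈ 3.999954.
m/(2*ln(n/m)) ≈ 18/3.999954 ≈ 4.5001.
floor = 4.
k_max = max(1, 4) = 4.

4


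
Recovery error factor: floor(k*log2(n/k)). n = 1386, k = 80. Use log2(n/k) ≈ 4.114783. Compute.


log2(n/k) = log2(1386/80) ≈ 4.114783.
k*log2(n/k) ≈ 80*4.114783 = 329.18264.
floor(329.18264) = 329.

329


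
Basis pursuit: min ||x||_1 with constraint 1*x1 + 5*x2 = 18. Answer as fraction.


Axis intercepts:
  x1 = 18, x2 = 0: L1 = 18
  x1 = 0, x2 = 18/5: L1 = 18/5
x* = (0, 18/5)
||x*||_1 = 18/5.

18/5


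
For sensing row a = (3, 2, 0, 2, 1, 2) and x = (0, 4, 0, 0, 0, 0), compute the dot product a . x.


Non-zero terms: ['2*4']
Products: [8]
y = sum = 8.

8


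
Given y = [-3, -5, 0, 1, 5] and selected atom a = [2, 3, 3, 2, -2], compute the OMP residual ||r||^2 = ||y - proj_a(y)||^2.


a^T a = 30.
a^T y = -29.
coeff = -29/30 = -29/30.
||r||^2 = 959/30.

959/30


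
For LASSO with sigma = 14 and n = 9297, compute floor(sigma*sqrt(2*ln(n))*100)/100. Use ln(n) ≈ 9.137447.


ln(9297) ≈ 9.137447.
2*ln(n) ≈ 18.274894.
sqrt(2*ln(n)) ≈ sqrt(18.274894) ≈ 4.274915.
lambda ≈ 14*4.274915 = 59.84881.
floor(lambda*100)/100 = 59.84.

59.84


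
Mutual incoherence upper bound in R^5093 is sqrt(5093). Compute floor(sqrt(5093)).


71^2 = 5041 <= 5093 < 5184 = 72^2, so 71 <= sqrt(5093) < 72.
floor(sqrt(5093)) = 71.

71


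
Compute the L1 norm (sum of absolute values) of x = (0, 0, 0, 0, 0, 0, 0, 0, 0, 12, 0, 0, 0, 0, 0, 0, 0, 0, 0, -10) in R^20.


Non-zero entries: [(9, 12), (19, -10)]
Absolute values: [12, 10]
||x||_1 = sum = 22.

22


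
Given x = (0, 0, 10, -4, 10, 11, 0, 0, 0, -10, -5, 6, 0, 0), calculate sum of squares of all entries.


Non-zero entries: [(2, 10), (3, -4), (4, 10), (5, 11), (9, -10), (10, -5), (11, 6)]
Squares: [100, 16, 100, 121, 100, 25, 36]
||x||_2^2 = sum = 498.

498


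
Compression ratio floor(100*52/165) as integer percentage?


100*m/n = 100*52/165 ≈ 31.5152.
floor = 31.

31


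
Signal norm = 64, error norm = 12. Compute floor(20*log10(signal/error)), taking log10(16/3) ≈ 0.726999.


||x||/||e|| = 64/12 = 16/3.
log10(16/3) ≈ 0.726999.
20*log10(||x||/||e||) ≈ 20*0.726999 = 14.53998.
floor(14.53998) = 14.

14


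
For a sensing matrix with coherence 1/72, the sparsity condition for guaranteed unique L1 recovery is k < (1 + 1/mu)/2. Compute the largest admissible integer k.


1/mu = 72.
1 + 1/mu = 73.
(1 + 1/mu)/2 = 36.5 is not an integer, so k_max = floor(36.5) = 36.

36


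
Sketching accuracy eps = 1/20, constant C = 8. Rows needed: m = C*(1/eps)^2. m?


1/eps = 20.
(1/eps)^2 = 400.
m = 8*400 = 3200.

3200


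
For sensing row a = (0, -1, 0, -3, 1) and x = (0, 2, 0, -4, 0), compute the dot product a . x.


Non-zero terms: ['-1*2', '-3*-4']
Products: [-2, 12]
y = sum = 10.

10


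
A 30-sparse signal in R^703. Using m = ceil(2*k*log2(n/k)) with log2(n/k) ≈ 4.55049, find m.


log2(n/k) = log2(703/30) ≈ 4.55049.
2*k*log2(n/k) ≈ 2*30*4.55049 = 273.0294.
m = ceil(273.0294) = 274.

274


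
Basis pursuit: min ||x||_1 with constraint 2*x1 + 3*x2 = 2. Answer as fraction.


Axis intercepts:
  x1 = 1, x2 = 0: L1 = 1
  x1 = 0, x2 = 2/3: L1 = 2/3
x* = (0, 2/3)
||x*||_1 = 2/3.

2/3


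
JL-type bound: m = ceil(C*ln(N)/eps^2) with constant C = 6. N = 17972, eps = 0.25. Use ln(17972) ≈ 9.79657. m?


ln(17972) ≈ 9.79657.
eps^2 = 0.25^2 = 0.0625.
C*ln(N)/eps^2 ≈ 6*9.79657/0.0625 ≈ 940.4707.
m = ceil(940.4707) = 941.

941


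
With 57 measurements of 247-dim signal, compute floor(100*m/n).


100*m/n = 100*57/247 ≈ 23.0769.
floor = 23.

23


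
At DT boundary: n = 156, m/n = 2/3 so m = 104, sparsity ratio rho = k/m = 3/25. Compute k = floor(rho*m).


m = 2/3*156 = 104.
rho = 3/25.
rho*m = 3/25*104 = 12.48.
k = floor(12.48) = 12.

12


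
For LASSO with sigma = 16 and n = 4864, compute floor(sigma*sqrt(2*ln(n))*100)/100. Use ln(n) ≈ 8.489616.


ln(4864) ≈ 8.489616.
2*ln(n) ≈ 16.979232.
sqrt(2*ln(n)) ≈ sqrt(16.979232) ≈ 4.120586.
lambda ≈ 16*4.120586 = 65.929376.
floor(lambda*100)/100 = 65.92.

65.92


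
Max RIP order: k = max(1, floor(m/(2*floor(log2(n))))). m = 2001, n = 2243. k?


floor(log2(2243)) = 11.
2*11 = 22.
m/(2*floor(log2(n))) = 2001/22 ≈ 90.9545.
floor = 90.
k = max(1, 90) = 90.

90


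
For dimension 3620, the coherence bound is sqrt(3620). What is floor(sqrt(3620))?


60^2 = 3600 <= 3620 < 3721 = 61^2, so 60 <= sqrt(3620) < 61.
floor(sqrt(3620)) = 60.

60


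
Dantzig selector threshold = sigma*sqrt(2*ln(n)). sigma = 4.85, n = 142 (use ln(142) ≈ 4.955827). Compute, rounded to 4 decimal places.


ln(142) ≈ 4.955827.
2*ln(n) ≈ 9.911654.
sqrt(2*ln(n)) ≈ sqrt(9.911654) ≈ 3.148278.
threshold ≈ 4.85*3.148278 = 15.2691483 ≈ 15.2691.

15.2691


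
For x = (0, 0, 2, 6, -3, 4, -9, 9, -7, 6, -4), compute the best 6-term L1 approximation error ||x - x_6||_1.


Sorted |x_i| descending: [9, 9, 7, 6, 6, 4, 4, 3, 2, 0, 0]
Keep top 6: [9, 9, 7, 6, 6, 4]
Tail entries: [4, 3, 2, 0, 0]
L1 error = sum of tail = 9.

9


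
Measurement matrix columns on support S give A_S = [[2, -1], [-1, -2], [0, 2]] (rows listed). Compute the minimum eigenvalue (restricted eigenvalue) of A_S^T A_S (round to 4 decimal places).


A_S^T A_S = [[5, 0], [0, 9]].
trace = 14.
det = 45.
disc = trace^2 - 4*det = 196 - 4*45 = 16.
sqrt(16) = 4.
lam_min = (14 - 4)/2 = 5 = 5.0000.

5.0000


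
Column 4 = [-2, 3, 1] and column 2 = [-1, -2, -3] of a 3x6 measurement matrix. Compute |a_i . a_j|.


Inner product: -2*-1 + 3*-2 + 1*-3
Products: [2, -6, -3]
Sum = -7.
|dot| = 7.

7


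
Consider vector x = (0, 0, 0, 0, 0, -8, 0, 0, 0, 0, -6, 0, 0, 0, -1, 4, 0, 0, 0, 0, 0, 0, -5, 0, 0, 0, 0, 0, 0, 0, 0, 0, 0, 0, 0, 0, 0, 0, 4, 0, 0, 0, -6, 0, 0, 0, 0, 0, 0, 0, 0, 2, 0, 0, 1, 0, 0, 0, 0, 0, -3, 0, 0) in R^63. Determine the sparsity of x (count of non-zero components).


Non-zero positions: [5, 10, 14, 15, 22, 38, 42, 51, 54, 60].
Sparsity = 10.

10


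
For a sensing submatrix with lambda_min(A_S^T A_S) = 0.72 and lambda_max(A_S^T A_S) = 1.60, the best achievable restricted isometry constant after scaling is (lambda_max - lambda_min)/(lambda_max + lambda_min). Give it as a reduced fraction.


lambda_max - lambda_min = 1.60 - 0.72 = 0.88.
lambda_max + lambda_min = 1.60 + 0.72 = 2.32.
delta = 0.88/2.32 = 88/232 = 11/29.

11/29


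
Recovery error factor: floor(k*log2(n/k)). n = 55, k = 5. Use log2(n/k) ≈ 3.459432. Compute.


log2(n/k) = log2(55/5) ≈ 3.459432.
k*log2(n/k) ≈ 5*3.459432 = 17.29716.
floor(17.29716) = 17.

17


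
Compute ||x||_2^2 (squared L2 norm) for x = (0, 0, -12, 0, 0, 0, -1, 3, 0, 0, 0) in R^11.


Non-zero entries: [(2, -12), (6, -1), (7, 3)]
Squares: [144, 1, 9]
||x||_2^2 = sum = 154.

154


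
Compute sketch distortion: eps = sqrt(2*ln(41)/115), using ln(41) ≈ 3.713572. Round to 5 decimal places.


ln(41) ≈ 3.713572.
2*ln(N)/m ≈ 2*3.713572/115 ≈ 0.06458386.
eps = sqrt(0.06458386) ≈ 0.2541335 ≈ 0.25413.

0.25413


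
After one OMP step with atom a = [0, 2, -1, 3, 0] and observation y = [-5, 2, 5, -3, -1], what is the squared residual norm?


a^T a = 14.
a^T y = -10.
coeff = -10/14 = -5/7.
||r||^2 = 398/7.

398/7


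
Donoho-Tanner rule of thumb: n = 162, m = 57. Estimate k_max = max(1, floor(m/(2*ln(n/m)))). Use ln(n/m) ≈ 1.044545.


n/m = 162/57 = 54/19.
ln(n/m) ≈ 1.044545.
2*ln(n/m) ≈ 2.08909.
m/(2*ln(n/m)) ≈ 57/2.08909 ≈ 27.2846.
floor = 27.
k_max = max(1, 27) = 27.

27


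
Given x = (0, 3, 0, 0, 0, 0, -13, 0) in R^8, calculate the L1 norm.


Non-zero entries: [(1, 3), (6, -13)]
Absolute values: [3, 13]
||x||_1 = sum = 16.

16


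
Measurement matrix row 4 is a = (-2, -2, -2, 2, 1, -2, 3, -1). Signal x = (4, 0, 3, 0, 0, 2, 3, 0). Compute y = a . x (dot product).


Non-zero terms: ['-2*4', '-2*3', '-2*2', '3*3']
Products: [-8, -6, -4, 9]
y = sum = -9.

-9


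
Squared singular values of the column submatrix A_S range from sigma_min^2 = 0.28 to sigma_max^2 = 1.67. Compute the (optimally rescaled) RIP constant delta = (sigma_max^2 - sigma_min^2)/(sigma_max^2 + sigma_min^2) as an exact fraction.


lambda_max - lambda_min = 1.67 - 0.28 = 1.39.
lambda_max + lambda_min = 1.67 + 0.28 = 1.95.
delta = 1.39/1.95 = 139/195.

139/195


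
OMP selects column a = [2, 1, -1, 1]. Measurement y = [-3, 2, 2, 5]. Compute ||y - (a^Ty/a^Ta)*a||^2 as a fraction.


a^T a = 7.
a^T y = -1.
coeff = -1/7 = -1/7.
||r||^2 = 293/7.

293/7


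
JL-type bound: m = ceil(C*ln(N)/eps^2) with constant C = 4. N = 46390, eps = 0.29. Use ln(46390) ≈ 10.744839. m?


ln(46390) ≈ 10.744839.
eps^2 = 0.29^2 = 0.0841.
C*ln(N)/eps^2 ≈ 4*10.744839/0.0841 ≈ 511.0506.
m = ceil(511.0506) = 512.

512


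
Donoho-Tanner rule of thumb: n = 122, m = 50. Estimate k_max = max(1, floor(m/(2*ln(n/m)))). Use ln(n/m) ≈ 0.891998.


n/m = 122/50 = 61/25.
ln(n/m) ≈ 0.891998.
2*ln(n/m) ≈ 1.783996.
m/(2*ln(n/m)) ≈ 50/1.783996 ≈ 28.027.
floor = 28.
k_max = max(1, 28) = 28.

28


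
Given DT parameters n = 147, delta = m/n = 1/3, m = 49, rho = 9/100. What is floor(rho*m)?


m = 1/3*147 = 49.
rho = 9/100.
rho*m = 9/100*49 = 4.41.
k = floor(4.41) = 4.

4


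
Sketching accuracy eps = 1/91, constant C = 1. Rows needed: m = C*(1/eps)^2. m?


1/eps = 91.
(1/eps)^2 = 8281.
m = 1*8281 = 8281.

8281


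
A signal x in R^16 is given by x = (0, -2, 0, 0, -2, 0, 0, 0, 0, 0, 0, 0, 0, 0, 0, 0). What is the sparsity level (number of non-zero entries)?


Non-zero positions: [1, 4].
Sparsity = 2.

2


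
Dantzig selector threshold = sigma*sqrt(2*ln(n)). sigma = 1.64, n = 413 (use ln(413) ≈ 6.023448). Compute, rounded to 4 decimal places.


ln(413) ≈ 6.023448.
2*ln(n) ≈ 12.046896.
sqrt(2*ln(n)) ≈ sqrt(12.046896) ≈ 3.470864.
threshold ≈ 1.64*3.470864 = 5.69221696 ≈ 5.6922.

5.6922


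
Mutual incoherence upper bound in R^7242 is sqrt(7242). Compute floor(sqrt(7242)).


85^2 = 7225 <= 7242 < 7396 = 86^2, so 85 <= sqrt(7242) < 86.
floor(sqrt(7242)) = 85.

85


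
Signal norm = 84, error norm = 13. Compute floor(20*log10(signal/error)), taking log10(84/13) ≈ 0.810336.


||x||/||e|| = 84/13.
log10(84/13) ≈ 0.810336.
20*log10(||x||/||e||) ≈ 20*0.810336 = 16.20672.
floor(16.20672) = 16.

16


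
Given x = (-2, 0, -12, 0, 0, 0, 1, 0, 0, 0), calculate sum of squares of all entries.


Non-zero entries: [(0, -2), (2, -12), (6, 1)]
Squares: [4, 144, 1]
||x||_2^2 = sum = 149.

149


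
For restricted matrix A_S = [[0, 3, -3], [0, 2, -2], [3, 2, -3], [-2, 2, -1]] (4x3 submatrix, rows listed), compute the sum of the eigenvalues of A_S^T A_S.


Sum of eigenvalues of A_S^T A_S = trace(A_S^T A_S) = sum of squared column norms of A_S.
A_S^T A_S diagonal: [13, 21, 23].
trace = 13 + 21 + 23 = 57.

57


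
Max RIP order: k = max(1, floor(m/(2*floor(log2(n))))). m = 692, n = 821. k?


floor(log2(821)) = 9.
2*9 = 18.
m/(2*floor(log2(n))) = 692/18 ≈ 38.4444.
floor = 38.
k = max(1, 38) = 38.

38


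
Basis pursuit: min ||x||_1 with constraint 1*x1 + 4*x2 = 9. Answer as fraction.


Axis intercepts:
  x1 = 9, x2 = 0: L1 = 9
  x1 = 0, x2 = 9/4: L1 = 9/4
x* = (0, 9/4)
||x*||_1 = 9/4.

9/4


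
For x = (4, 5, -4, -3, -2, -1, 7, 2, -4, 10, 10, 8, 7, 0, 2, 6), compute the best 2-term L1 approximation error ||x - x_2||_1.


Sorted |x_i| descending: [10, 10, 8, 7, 7, 6, 5, 4, 4, 4, 3, 2, 2, 2, 1, 0]
Keep top 2: [10, 10]
Tail entries: [8, 7, 7, 6, 5, 4, 4, 4, 3, 2, 2, 2, 1, 0]
L1 error = sum of tail = 55.

55


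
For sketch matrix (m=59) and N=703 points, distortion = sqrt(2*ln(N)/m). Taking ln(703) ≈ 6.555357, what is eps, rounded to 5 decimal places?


ln(703) ≈ 6.555357.
2*ln(N)/m ≈ 2*6.555357/59 ≈ 0.22221549.
eps = sqrt(0.22221549) ≈ 0.4713974 ≈ 0.47140.

0.47140


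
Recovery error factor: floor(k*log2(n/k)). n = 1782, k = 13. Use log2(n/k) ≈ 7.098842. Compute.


log2(n/k) = log2(1782/13) ≈ 7.098842.
k*log2(n/k) ≈ 13*7.098842 = 92.284946.
floor(92.284946) = 92.

92


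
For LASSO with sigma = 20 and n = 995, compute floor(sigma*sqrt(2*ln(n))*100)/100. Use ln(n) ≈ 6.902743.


ln(995) ≈ 6.902743.
2*ln(n) ≈ 13.805486.
sqrt(2*ln(n)) ≈ sqrt(13.805486) ≈ 3.715573.
lambda ≈ 20*3.715573 = 74.31146.
floor(lambda*100)/100 = 74.31.

74.31


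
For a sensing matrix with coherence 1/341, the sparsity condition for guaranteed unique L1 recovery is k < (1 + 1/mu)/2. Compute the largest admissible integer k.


1/mu = 341.
1 + 1/mu = 342.
(1 + 1/mu)/2 = 171 is an integer and the inequality is strict, so k_max = 171 - 1 = 170.

170


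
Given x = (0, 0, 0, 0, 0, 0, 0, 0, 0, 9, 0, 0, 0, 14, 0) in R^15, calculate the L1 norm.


Non-zero entries: [(9, 9), (13, 14)]
Absolute values: [9, 14]
||x||_1 = sum = 23.

23


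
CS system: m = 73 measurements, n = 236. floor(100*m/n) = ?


100*m/n = 100*73/236 ≈ 30.9322.
floor = 30.

30


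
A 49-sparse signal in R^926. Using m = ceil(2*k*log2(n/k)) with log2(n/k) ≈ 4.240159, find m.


log2(n/k) = log2(926/49) ≈ 4.240159.
2*k*log2(n/k) ≈ 2*49*4.240159 = 415.535582.
m = ceil(415.535582) = 416.

416


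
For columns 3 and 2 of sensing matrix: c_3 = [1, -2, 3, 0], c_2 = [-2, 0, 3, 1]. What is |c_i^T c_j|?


Inner product: 1*-2 + -2*0 + 3*3 + 0*1
Products: [-2, 0, 9, 0]
Sum = 7.
|dot| = 7.

7


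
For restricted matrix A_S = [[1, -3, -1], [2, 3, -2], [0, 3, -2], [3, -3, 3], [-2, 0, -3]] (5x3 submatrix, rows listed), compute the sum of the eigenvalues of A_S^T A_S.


Sum of eigenvalues of A_S^T A_S = trace(A_S^T A_S) = sum of squared column norms of A_S.
A_S^T A_S diagonal: [18, 36, 27].
trace = 18 + 36 + 27 = 81.

81


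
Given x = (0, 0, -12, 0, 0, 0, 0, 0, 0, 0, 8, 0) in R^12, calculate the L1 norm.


Non-zero entries: [(2, -12), (10, 8)]
Absolute values: [12, 8]
||x||_1 = sum = 20.

20


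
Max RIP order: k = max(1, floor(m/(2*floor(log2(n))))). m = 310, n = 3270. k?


floor(log2(3270)) = 11.
2*11 = 22.
m/(2*floor(log2(n))) = 310/22 ≈ 14.0909.
floor = 14.
k = max(1, 14) = 14.

14


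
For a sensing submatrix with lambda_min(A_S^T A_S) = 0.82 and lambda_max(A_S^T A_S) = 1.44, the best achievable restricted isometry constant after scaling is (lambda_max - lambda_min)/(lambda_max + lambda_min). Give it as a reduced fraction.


lambda_max - lambda_min = 1.44 - 0.82 = 0.62.
lambda_max + lambda_min = 1.44 + 0.82 = 2.26.
delta = 0.62/2.26 = 62/226 = 31/113.

31/113


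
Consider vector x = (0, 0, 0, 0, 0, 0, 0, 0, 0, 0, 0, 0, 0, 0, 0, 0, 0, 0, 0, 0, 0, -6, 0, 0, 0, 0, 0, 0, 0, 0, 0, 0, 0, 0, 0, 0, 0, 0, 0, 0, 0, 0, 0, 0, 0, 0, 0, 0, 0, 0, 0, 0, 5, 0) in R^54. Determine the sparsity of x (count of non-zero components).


Non-zero positions: [21, 52].
Sparsity = 2.

2


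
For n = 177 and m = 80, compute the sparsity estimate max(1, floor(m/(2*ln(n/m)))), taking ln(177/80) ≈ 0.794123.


n/m = 177/80.
ln(n/m) ≈ 0.794123.
2*ln(n/m) ≈ 1.588246.
m/(2*ln(n/m)) ≈ 80/1.588246 ≈ 50.37.
floor = 50.
k_max = max(1, 50) = 50.

50


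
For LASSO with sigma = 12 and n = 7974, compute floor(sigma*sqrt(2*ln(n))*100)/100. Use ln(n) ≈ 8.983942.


ln(7974) ≈ 8.983942.
2*ln(n) ≈ 17.967884.
sqrt(2*ln(n)) ≈ sqrt(17.967884) ≈ 4.238854.
lambda ≈ 12*4.238854 = 50.866248.
floor(lambda*100)/100 = 50.86.

50.86


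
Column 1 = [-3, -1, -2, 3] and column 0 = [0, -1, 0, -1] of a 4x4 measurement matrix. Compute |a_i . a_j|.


Inner product: -3*0 + -1*-1 + -2*0 + 3*-1
Products: [0, 1, 0, -3]
Sum = -2.
|dot| = 2.

2


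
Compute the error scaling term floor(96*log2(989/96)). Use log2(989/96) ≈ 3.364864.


log2(n/k) = log2(989/96) ≈ 3.364864.
k*log2(n/k) ≈ 96*3.364864 = 323.026944.
floor(323.026944) = 323.

323


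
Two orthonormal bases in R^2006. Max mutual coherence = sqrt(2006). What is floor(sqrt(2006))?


44^2 = 1936 <= 2006 < 2025 = 45^2, so 44 <= sqrt(2006) < 45.
floor(sqrt(2006)) = 44.

44


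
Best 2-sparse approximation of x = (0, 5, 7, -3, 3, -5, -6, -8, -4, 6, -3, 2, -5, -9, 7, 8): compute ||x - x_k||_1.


Sorted |x_i| descending: [9, 8, 8, 7, 7, 6, 6, 5, 5, 5, 4, 3, 3, 3, 2, 0]
Keep top 2: [9, 8]
Tail entries: [8, 7, 7, 6, 6, 5, 5, 5, 4, 3, 3, 3, 2, 0]
L1 error = sum of tail = 64.

64


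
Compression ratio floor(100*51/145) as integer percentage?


100*m/n = 100*51/145 ≈ 35.1724.
floor = 35.

35


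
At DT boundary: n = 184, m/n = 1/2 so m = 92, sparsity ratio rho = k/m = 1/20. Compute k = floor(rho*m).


m = 1/2*184 = 92.
rho = 1/20.
rho*m = 1/20*92 = 4.6.
k = floor(4.6) = 4.

4


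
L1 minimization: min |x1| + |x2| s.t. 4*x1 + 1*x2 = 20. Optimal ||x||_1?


Axis intercepts:
  x1 = 5, x2 = 0: L1 = 5
  x1 = 0, x2 = 20: L1 = 20
x* = (5, 0)
||x*||_1 = 5.

5


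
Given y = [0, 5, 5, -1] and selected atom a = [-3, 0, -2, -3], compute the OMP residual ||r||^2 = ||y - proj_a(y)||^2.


a^T a = 22.
a^T y = -7.
coeff = -7/22 = -7/22.
||r||^2 = 1073/22.

1073/22


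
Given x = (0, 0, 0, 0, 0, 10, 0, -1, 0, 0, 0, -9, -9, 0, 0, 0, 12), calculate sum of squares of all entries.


Non-zero entries: [(5, 10), (7, -1), (11, -9), (12, -9), (16, 12)]
Squares: [100, 1, 81, 81, 144]
||x||_2^2 = sum = 407.

407


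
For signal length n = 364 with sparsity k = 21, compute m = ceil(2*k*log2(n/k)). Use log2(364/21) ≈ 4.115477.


log2(n/k) = log2(364/21) ≈ 4.115477.
2*k*log2(n/k) ≈ 2*21*4.115477 = 172.850034.
m = ceil(172.850034) = 173.

173


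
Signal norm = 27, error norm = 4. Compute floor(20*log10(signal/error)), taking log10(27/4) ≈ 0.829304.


||x||/||e|| = 27/4.
log10(27/4) ≈ 0.829304.
20*log10(||x||/||e||) ≈ 20*0.829304 = 16.58608.
floor(16.58608) = 16.

16


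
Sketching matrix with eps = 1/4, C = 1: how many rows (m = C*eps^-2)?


1/eps = 4.
(1/eps)^2 = 16.
m = 1*16 = 16.

16


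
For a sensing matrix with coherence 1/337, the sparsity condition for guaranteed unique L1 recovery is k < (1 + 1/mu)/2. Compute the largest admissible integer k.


1/mu = 337.
1 + 1/mu = 338.
(1 + 1/mu)/2 = 169 is an integer and the inequality is strict, so k_max = 169 - 1 = 168.

168


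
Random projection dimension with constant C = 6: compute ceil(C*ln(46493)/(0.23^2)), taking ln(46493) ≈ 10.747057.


ln(46493) ≈ 10.747057.
eps^2 = 0.23^2 = 0.0529.
C*ln(N)/eps^2 ≈ 6*10.747057/0.0529 ≈ 1218.9479.
m = ceil(1218.9479) = 1219.

1219


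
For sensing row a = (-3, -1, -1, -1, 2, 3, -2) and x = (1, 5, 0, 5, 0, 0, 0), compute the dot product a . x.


Non-zero terms: ['-3*1', '-1*5', '-1*5']
Products: [-3, -5, -5]
y = sum = -13.

-13


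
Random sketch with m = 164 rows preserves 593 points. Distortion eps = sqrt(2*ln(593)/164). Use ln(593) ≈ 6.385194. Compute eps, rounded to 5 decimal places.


ln(593) ≈ 6.385194.
2*ln(N)/m ≈ 2*6.385194/164 ≈ 0.07786822.
eps = sqrt(0.07786822) ≈ 0.2790488 ≈ 0.27905.

0.27905


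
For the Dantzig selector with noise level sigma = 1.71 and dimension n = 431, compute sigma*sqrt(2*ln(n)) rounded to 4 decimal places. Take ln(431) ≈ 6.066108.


ln(431) ≈ 6.066108.
2*ln(n) ≈ 12.132216.
sqrt(2*ln(n)) ≈ sqrt(12.132216) ≈ 3.483133.
threshold ≈ 1.71*3.483133 = 5.95615743 ≈ 5.9562.

5.9562


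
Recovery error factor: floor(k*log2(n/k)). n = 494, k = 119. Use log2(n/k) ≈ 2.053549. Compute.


log2(n/k) = log2(494/119) ≈ 2.053549.
k*log2(n/k) ≈ 119*2.053549 = 244.372331.
floor(244.372331) = 244.

244


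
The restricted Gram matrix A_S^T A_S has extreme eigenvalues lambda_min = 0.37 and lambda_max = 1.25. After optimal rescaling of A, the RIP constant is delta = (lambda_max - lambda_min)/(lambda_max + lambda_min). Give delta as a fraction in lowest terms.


lambda_max - lambda_min = 1.25 - 0.37 = 0.88.
lambda_max + lambda_min = 1.25 + 0.37 = 1.62.
delta = 0.88/1.62 = 88/162 = 44/81.

44/81


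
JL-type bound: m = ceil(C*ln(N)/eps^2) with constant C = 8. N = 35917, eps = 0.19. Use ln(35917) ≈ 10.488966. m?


ln(35917) ≈ 10.488966.
eps^2 = 0.19^2 = 0.0361.
C*ln(N)/eps^2 ≈ 8*10.488966/0.0361 ≈ 2324.4246.
m = ceil(2324.4246) = 2325.

2325


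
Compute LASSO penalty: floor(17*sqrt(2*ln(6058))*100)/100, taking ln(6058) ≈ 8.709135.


ln(6058) ≈ 8.709135.
2*ln(n) ≈ 17.41827.
sqrt(2*ln(n)) ≈ sqrt(17.41827) ≈ 4.17352.
lambda ≈ 17*4.17352 = 70.94984.
floor(lambda*100)/100 = 70.94.

70.94


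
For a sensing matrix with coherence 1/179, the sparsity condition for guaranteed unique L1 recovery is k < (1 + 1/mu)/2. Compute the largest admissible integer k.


1/mu = 179.
1 + 1/mu = 180.
(1 + 1/mu)/2 = 90 is an integer and the inequality is strict, so k_max = 90 - 1 = 89.

89


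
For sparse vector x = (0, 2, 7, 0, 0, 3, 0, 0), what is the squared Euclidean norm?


Non-zero entries: [(1, 2), (2, 7), (5, 3)]
Squares: [4, 49, 9]
||x||_2^2 = sum = 62.

62


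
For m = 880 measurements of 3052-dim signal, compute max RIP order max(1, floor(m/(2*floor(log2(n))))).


floor(log2(3052)) = 11.
2*11 = 22.
m/(2*floor(log2(n))) = 880/22 ≈ 40.0.
floor = 40.
k = max(1, 40) = 40.

40


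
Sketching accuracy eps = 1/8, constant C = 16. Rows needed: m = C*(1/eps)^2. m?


1/eps = 8.
(1/eps)^2 = 64.
m = 16*64 = 1024.

1024


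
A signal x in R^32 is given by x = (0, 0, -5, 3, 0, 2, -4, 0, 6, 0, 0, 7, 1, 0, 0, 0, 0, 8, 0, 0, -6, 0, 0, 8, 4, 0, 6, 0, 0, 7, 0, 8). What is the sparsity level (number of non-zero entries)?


Non-zero positions: [2, 3, 5, 6, 8, 11, 12, 17, 20, 23, 24, 26, 29, 31].
Sparsity = 14.

14


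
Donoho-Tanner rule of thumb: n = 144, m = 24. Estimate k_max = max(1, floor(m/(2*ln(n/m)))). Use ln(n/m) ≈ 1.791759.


n/m = 144/24 = 6.
ln(n/m) ≈ 1.791759.
2*ln(n/m) ≈ 3.583518.
m/(2*ln(n/m)) ≈ 24/3.583518 ≈ 6.6973.
floor = 6.
k_max = max(1, 6) = 6.

6


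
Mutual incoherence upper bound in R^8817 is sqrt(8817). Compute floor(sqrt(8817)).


93^2 = 8649 <= 8817 < 8836 = 94^2, so 93 <= sqrt(8817) < 94.
floor(sqrt(8817)) = 93.

93


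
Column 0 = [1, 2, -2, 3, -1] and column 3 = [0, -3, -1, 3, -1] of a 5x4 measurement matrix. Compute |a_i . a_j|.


Inner product: 1*0 + 2*-3 + -2*-1 + 3*3 + -1*-1
Products: [0, -6, 2, 9, 1]
Sum = 6.
|dot| = 6.

6


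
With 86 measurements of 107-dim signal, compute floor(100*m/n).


100*m/n = 100*86/107 ≈ 80.3738.
floor = 80.

80


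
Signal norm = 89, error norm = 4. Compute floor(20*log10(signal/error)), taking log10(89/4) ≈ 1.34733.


||x||/||e|| = 89/4.
log10(89/4) ≈ 1.34733.
20*log10(||x||/||e||) ≈ 20*1.34733 = 26.9466.
floor(26.9466) = 26.

26


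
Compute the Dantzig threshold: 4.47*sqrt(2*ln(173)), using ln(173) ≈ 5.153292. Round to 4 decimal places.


ln(173) ≈ 5.153292.
2*ln(n) ≈ 10.306584.
sqrt(2*ln(n)) ≈ sqrt(10.306584) ≈ 3.210387.
threshold ≈ 4.47*3.210387 = 14.35042989 ≈ 14.3504.

14.3504


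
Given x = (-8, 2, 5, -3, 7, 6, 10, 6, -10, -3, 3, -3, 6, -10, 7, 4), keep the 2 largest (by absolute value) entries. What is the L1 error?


Sorted |x_i| descending: [10, 10, 10, 8, 7, 7, 6, 6, 6, 5, 4, 3, 3, 3, 3, 2]
Keep top 2: [10, 10]
Tail entries: [10, 8, 7, 7, 6, 6, 6, 5, 4, 3, 3, 3, 3, 2]
L1 error = sum of tail = 73.

73


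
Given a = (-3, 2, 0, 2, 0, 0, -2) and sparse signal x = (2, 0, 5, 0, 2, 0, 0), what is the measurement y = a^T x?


Non-zero terms: ['-3*2', '0*5', '0*2']
Products: [-6, 0, 0]
y = sum = -6.

-6


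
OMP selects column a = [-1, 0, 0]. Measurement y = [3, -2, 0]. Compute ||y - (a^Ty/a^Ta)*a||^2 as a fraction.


a^T a = 1.
a^T y = -3.
coeff = -3/1 = -3.
||r||^2 = 4.

4


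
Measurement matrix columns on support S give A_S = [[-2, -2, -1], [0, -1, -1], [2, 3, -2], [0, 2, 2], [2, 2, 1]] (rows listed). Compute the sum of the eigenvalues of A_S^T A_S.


Sum of eigenvalues of A_S^T A_S = trace(A_S^T A_S) = sum of squared column norms of A_S.
A_S^T A_S diagonal: [12, 22, 11].
trace = 12 + 22 + 11 = 45.

45


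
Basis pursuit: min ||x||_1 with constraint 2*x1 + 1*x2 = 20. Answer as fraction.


Axis intercepts:
  x1 = 10, x2 = 0: L1 = 10
  x1 = 0, x2 = 20: L1 = 20
x* = (10, 0)
||x*||_1 = 10.

10


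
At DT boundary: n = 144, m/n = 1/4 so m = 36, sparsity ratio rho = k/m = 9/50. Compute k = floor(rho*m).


m = 1/4*144 = 36.
rho = 9/50.
rho*m = 9/50*36 = 6.48.
k = floor(6.48) = 6.

6


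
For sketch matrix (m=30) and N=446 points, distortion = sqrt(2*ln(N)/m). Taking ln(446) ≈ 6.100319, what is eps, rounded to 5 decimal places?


ln(446) ≈ 6.100319.
2*ln(N)/m ≈ 2*6.100319/30 ≈ 0.40668793.
eps = sqrt(0.40668793) ≈ 0.6377209 ≈ 0.63772.

0.63772


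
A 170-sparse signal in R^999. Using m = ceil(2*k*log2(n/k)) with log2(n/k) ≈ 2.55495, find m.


log2(n/k) = log2(999/170) ≈ 2.55495.
2*k*log2(n/k) ≈ 2*170*2.55495 = 868.683.
m = ceil(868.683) = 869.

869


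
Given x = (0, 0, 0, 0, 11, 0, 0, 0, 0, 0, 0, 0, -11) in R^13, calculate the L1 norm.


Non-zero entries: [(4, 11), (12, -11)]
Absolute values: [11, 11]
||x||_1 = sum = 22.

22


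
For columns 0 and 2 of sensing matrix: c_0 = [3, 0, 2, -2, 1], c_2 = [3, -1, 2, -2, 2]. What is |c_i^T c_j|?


Inner product: 3*3 + 0*-1 + 2*2 + -2*-2 + 1*2
Products: [9, 0, 4, 4, 2]
Sum = 19.
|dot| = 19.

19


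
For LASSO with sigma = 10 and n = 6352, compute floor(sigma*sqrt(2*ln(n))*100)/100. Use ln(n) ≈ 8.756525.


ln(6352) ≈ 8.756525.
2*ln(n) ≈ 17.51305.
sqrt(2*ln(n)) ≈ sqrt(17.51305) ≈ 4.18486.
lambda ≈ 10*4.18486 = 41.8486.
floor(lambda*100)/100 = 41.84.

41.84


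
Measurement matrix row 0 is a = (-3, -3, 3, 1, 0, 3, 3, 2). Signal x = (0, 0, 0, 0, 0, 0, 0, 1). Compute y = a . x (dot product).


Non-zero terms: ['2*1']
Products: [2]
y = sum = 2.

2


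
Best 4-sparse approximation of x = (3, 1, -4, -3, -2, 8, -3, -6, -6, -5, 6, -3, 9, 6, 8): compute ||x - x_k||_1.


Sorted |x_i| descending: [9, 8, 8, 6, 6, 6, 6, 5, 4, 3, 3, 3, 3, 2, 1]
Keep top 4: [9, 8, 8, 6]
Tail entries: [6, 6, 6, 5, 4, 3, 3, 3, 3, 2, 1]
L1 error = sum of tail = 42.

42


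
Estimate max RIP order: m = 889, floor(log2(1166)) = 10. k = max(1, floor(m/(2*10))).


floor(log2(1166)) = 10.
2*10 = 20.
m/(2*floor(log2(n))) = 889/20 ≈ 44.45.
floor = 44.
k = max(1, 44) = 44.

44


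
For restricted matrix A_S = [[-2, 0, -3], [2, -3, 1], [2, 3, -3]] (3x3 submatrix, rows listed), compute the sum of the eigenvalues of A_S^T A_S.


Sum of eigenvalues of A_S^T A_S = trace(A_S^T A_S) = sum of squared column norms of A_S.
A_S^T A_S diagonal: [12, 18, 19].
trace = 12 + 18 + 19 = 49.

49
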